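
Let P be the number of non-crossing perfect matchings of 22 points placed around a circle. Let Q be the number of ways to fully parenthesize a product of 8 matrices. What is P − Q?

58357

Non-crossing perfect matchings of 2n points on a circle are counted by C_n; with 22 points, n = 11. So P = C_11 = 58786.
Bracketing 8 factors into binary products is counted by C_{8−1} = C_7. So Q = C_7 = 429.
P − Q = 58786 − 429 = 58357.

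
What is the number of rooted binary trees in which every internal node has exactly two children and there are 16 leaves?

9694845

Full binary trees with 16 leaves have 16−1 = 15 internal nodes, so there are C_15 of them.
C_15 = C_14 · 2(2·14+1)/(14+2) = 2674440 · 58/16 = 9694845.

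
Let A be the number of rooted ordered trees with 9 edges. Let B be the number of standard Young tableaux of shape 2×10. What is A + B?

21658

Rooted ordered trees with n edges are counted by C_n; here n = 9. So A = C_9 = 4862.
By the hook-length formula (or a Dyck-path bijection), SYT of shape 2×10 number C_10. So B = C_10 = 16796.
A + B = 4862 + 16796 = 21658.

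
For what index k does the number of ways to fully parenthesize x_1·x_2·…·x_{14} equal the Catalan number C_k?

13

Ways to associate a product of 14 factors correspond to binary trees on 14 leaves, so the count is C_13.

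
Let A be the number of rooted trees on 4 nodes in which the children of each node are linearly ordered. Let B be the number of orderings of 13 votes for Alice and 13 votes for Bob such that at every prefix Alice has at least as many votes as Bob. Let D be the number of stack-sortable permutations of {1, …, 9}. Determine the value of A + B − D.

738043

A rooted plane tree on 4 nodes has 3 edges, and such trees are counted by C_3. So A = C_3 = 5.
Ballot sequences with n votes each where one side never trails are Dyck words, counted by C_n; here n = 13. So B = C_13 = 742900.
By Knuth's characterisation, the stack-sortable permutations of length 9 are the 231-avoiders, numbering C_9. So D = C_9 = 4862.
A + B − D = 5 + 742900 − 4862 = 738043.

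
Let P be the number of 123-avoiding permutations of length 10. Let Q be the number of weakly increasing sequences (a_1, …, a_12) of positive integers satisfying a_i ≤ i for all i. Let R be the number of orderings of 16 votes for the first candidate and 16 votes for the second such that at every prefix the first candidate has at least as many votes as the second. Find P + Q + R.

Permutations of [n] avoiding any single length-3 pattern are counted by C_n; here n = 10. So P = C_10 = 16796.
Weakly increasing sequences with a_i ≤ i biject with Dyck paths of semilength 12, so there are C_12. So Q = C_12 = 208012.
Reading a vote for the leader as '(' and for the other as ')' turns such a sequence into a balanced string of 16 pairs, so the count is C_16. So R = C_16 = 35357670.
P + Q + R = 16796 + 208012 + 35357670 = 35582478.

35582478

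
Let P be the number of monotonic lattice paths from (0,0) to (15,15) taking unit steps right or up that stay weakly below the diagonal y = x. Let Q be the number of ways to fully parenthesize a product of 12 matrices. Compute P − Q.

9636059

Monotone paths in an n×n grid that stay weakly below the diagonal are counted by C_n; here n = 15. So P = C_15 = 9694845.
Bracketing 12 factors into binary products is counted by C_{12−1} = C_11. So Q = C_11 = 58786.
P − Q = 9694845 − 58786 = 9636059.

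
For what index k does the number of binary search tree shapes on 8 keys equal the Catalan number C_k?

8

Binary trees (left/right distinguished) on n nodes are counted by C_n; here n = 8.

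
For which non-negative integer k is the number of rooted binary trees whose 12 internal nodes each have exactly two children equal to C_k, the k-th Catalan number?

The number of full binary trees on 12 internal nodes is the Catalan number C_12.

12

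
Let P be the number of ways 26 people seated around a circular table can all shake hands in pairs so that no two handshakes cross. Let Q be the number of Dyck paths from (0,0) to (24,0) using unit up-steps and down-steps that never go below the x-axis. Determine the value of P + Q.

950912

With 26 = 2·13 people, non-crossing handshake pairings are non-crossing perfect matchings on a circle, counted by C_13. So P = C_13 = 742900.
Dyck paths of semilength n (length 2n) are counted by C_n; here n = 12. So Q = C_12 = 208012.
P + Q = 742900 + 208012 = 950912.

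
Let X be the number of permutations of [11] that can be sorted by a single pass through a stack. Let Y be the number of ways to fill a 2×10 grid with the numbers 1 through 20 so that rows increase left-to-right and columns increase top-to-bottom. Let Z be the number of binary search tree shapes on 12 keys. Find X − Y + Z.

250002

By Knuth's characterisation, the stack-sortable permutations of length 11 are the 231-avoiders, numbering C_11. So X = C_11 = 58786.
By the hook-length formula (or a Dyck-path bijection), SYT of shape 2×10 number C_10. So Y = C_10 = 16796.
Rooted binary trees with 12 nodes (each child slot possibly empty) number C_12. So Z = C_12 = 208012.
X − Y + Z = 58786 − 16796 + 208012 = 250002.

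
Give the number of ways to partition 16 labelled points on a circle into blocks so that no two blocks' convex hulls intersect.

35357670

Non-crossing partitions of an n-element set are counted by C_n; here n = 16.
C_16 = 35357670.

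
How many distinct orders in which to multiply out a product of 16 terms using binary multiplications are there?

Bracketing 16 factors into binary products is counted by C_{16−1} = C_15.
C_15 = C(30,15)/16 = 155117520/16 = 9694845.

9694845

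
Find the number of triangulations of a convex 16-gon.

2674440

Triangulations of a convex m-gon are counted by C_{m−2}; with m = 16 this is C_14.
C_14 = 2674440.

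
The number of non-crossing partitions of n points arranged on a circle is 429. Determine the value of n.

7

Non-crossing partitions of [n] are counted by C_n, and C_7 = 429.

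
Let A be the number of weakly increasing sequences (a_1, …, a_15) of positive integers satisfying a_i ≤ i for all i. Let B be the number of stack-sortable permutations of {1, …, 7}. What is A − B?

9694416

Weakly increasing sequences with a_i ≤ i biject with Dyck paths of semilength 15, so there are C_15. So A = C_15 = 9694845.
Stack-sortable permutations are exactly the 231-avoiding ones, counted by C_n; here n = 7. So B = C_7 = 429.
A − B = 9694845 − 429 = 9694416.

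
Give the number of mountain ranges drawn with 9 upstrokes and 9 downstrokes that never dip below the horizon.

A Dyck path with 9 up-steps and 9 down-steps has semilength 9, so there are C_9 of them.
C_9 = C(18,9)/10 = 48620/10 = 4862.

4862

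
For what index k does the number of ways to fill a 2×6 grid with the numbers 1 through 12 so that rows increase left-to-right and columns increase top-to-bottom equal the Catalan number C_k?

Standard Young tableaux of shape 2×n are counted by C_n; here n = 6.

6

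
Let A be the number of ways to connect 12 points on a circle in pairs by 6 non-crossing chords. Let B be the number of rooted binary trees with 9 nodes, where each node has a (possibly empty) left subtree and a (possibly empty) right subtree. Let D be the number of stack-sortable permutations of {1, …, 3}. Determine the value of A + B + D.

Pairing 12 circle points by 6 non-crossing chords gives C_6 matchings. So A = C_6 = 132.
Binary trees (left/right distinguished) on n nodes are counted by C_n; here n = 9. So B = C_9 = 4862.
Stack-sortable permutations are exactly the 231-avoiding ones, counted by C_n; here n = 3. So D = C_3 = 5.
A + B + D = 132 + 4862 + 5 = 4999.

4999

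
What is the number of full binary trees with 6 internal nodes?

132

Full binary trees with n internal nodes are counted by C_n; here n = 6.
C_6 = 132.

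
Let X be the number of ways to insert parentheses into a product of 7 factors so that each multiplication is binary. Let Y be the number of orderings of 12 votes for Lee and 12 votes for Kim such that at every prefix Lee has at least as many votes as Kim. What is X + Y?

208144

Bracketing 7 factors into binary products is counted by C_{7−1} = C_6. So X = C_6 = 132.
Reading a vote for the leader as '(' and for the other as ')' turns such a sequence into a balanced string of 12 pairs, so the count is C_12. So Y = C_12 = 208012.
X + Y = 132 + 208012 = 208144.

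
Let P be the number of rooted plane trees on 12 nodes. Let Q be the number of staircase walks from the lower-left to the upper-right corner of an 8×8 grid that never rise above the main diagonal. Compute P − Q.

A rooted plane tree on 12 nodes has 11 edges, and such trees are counted by C_11. So P = C_11 = 58786.
Monotone paths in an n×n grid that stay weakly below the diagonal are counted by C_n; here n = 8. So Q = C_8 = 1430.
P − Q = 58786 − 1430 = 57356.

57356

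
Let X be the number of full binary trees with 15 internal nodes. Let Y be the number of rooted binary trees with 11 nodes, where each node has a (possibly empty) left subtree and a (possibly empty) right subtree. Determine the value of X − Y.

The number of full binary trees on 15 internal nodes is the Catalan number C_15. So X = C_15 = 9694845.
There are C_n binary search tree shapes on n keys; with n = 11 that is C_11. So Y = C_11 = 58786.
X − Y = 9694845 − 58786 = 9636059.

9636059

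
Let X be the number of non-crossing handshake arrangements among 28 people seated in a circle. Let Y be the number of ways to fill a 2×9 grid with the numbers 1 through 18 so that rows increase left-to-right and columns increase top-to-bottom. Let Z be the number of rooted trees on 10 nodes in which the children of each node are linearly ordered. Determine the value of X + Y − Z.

With 28 = 2·14 people, non-crossing handshake pairings are non-crossing perfect matchings on a circle, counted by C_14. So X = C_14 = 2674440.
Standard Young tableaux of shape 2×n are counted by C_n; here n = 9. So Y = C_9 = 4862.
A rooted plane tree on 10 nodes has 9 edges, and such trees are counted by C_9. So Z = C_9 = 4862.
X + Y − Z = 2674440 + 4862 − 4862 = 2674440.

2674440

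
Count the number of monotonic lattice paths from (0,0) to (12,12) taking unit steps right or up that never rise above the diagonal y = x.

208012

Monotone paths in an n×n grid that stay weakly below the diagonal are counted by C_n; here n = 12.
C_12 = 208012.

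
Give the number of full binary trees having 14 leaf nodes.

742900

A full binary tree with L leaves has L−1 internal nodes and is counted by C_{L−1}; L = 14 gives C_13.
C_13 = 742900.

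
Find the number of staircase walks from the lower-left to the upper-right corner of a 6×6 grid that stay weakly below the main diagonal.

132

Sub-diagonal monotone paths from (0,0) to (6,6) biject with Dyck paths of semilength 6, giving C_6.
C_6 = C_5 · 2(2·5+1)/(5+2) = 42 · 22/7 = 132.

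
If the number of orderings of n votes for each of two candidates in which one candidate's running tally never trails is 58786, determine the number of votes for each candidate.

Such ballot sequences with n votes each are counted by C_n, and C_11 = 58786.

11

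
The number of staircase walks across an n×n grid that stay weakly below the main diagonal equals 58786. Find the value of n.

Such diagonal-avoiding paths in an n×n grid are counted by C_n, and C_11 = 58786.

11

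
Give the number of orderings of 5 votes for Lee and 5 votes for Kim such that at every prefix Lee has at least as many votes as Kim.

Ballot sequences with n votes each where one side never trails are Dyck words, counted by C_n; here n = 5.
C_5 = C(10,5)/6 = 252/6 = 42.

42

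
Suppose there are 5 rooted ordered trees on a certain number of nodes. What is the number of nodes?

Rooted ordered trees on m nodes are counted by C_{m−1}. Since C_3 = 5, the index is 3.
So the index is 3, and the number of nodes is 3 + 1 = 4.

4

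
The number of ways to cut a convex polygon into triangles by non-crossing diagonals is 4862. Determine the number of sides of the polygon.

Triangulations of a convex m-gon are counted by C_{m−2}. The Catalan number equal to 4862 is C_9.
So m − 2 = 9, giving m = 11 sides.

11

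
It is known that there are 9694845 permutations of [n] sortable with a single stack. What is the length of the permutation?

15

Stack-sortable permutations of [n] are counted by C_n, and C_15 = 9694845.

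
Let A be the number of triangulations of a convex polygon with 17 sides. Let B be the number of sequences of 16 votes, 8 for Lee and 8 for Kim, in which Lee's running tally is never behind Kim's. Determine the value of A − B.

9693415

The number of triangulations of a 17-gon is the Catalan number C_15 (index = sides − 2). So A = C_15 = 9694845.
Ballot sequences with n votes each where one side never trails are Dyck words, counted by C_n; here n = 8. So B = C_8 = 1430.
A − B = 9694845 − 1430 = 9693415.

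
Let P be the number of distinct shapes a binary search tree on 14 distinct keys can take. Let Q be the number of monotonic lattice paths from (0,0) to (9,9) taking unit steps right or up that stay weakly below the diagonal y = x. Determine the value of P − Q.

2669578

There are C_n binary search tree shapes on n keys; with n = 14 that is C_14. So P = C_14 = 2674440.
Sub-diagonal monotone paths from (0,0) to (9,9) biject with Dyck paths of semilength 9, giving C_9. So Q = C_9 = 4862.
P − Q = 2674440 − 4862 = 2669578.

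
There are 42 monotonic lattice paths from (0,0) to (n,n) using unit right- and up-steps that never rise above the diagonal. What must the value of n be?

Such diagonal-avoiding paths in an n×n grid are counted by C_n. The Catalan number equal to 42 is C_5.

5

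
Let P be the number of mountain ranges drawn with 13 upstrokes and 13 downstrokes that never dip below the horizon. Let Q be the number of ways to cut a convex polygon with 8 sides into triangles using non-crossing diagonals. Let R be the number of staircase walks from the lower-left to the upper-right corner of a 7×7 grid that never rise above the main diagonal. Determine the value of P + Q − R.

742603

Paths of 13 up- and 13 down-steps that never dip below the axis are Dyck paths; their count is C_13. So P = C_13 = 742900.
A convex 8-gon is triangulated into 6 triangles, and the number of such triangulations is the Catalan number C_{8−2} = C_6. So Q = C_6 = 132.
Monotone paths in an n×n grid that stay weakly below the diagonal are counted by C_n; here n = 7. So R = C_7 = 429.
P + Q − R = 742900 + 132 − 429 = 742603.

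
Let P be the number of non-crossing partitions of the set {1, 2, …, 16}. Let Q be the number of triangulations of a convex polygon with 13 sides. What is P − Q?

The non-crossing partitions of [16] form a lattice of size C_16. So P = C_16 = 35357670.
The number of triangulations of a 13-gon is the Catalan number C_11 (index = sides − 2). So Q = C_11 = 58786.
P − Q = 35357670 − 58786 = 35298884.

35298884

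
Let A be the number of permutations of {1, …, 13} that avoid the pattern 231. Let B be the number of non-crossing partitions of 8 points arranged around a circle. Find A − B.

For any fixed pattern of length 3, the pattern-avoiding permutations of [13] number C_13. So A = C_13 = 742900.
Non-crossing partitions of an n-element set are counted by C_n; here n = 8. So B = C_8 = 1430.
A − B = 742900 − 1430 = 741470.

741470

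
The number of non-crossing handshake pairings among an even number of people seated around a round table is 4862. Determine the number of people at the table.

18

Non-crossing handshake pairings of 2n people are counted by C_n, and C_9 = 4862.
So n = 9, and there are 2n = 18 people.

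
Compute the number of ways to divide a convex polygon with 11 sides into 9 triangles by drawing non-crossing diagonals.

The number of triangulations of an 11-gon is the Catalan number C_9 (index = sides − 2).
C_9 = C(18,9)/10 = 48620/10 = 4862.

4862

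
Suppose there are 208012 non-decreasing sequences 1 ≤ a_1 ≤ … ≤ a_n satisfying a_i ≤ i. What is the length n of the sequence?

12

Such sub-staircase sequences of length n are counted by C_n. Since C_12 = 208012, the index is 12.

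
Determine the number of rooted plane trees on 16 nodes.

Rooted ordered (plane) trees on m nodes have m−1 edges and are counted by C_{m−1}; m = 16 gives C_15.
C_15 = C_14 · 2(2·14+1)/(14+2) = 2674440 · 58/16 = 9694845.

9694845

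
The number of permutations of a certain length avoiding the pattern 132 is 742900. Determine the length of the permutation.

13

Permutations of [n] avoiding a fixed length-3 pattern are counted by C_n. Since C_13 = 742900, the index is 13.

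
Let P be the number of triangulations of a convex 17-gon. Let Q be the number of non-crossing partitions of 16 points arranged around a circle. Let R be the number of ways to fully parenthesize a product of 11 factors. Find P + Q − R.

45035719

A convex 17-gon is triangulated into 15 triangles, and the number of such triangulations is the Catalan number C_{17−2} = C_15. So P = C_15 = 9694845.
The non-crossing partitions of [16] form a lattice of size C_16. So Q = C_16 = 35357670.
Parenthesizations of m factors correspond to full binary trees with m leaves, counted by C_{m−1}; m = 11 gives C_10. So R = C_10 = 16796.
P + Q − R = 9694845 + 35357670 − 16796 = 45035719.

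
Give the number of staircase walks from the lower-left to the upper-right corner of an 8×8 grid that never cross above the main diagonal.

1430

Monotone paths in an n×n grid that stay weakly below the diagonal are counted by C_n; here n = 8.
C_8 = C(16,8)/9 = 12870/9 = 1430.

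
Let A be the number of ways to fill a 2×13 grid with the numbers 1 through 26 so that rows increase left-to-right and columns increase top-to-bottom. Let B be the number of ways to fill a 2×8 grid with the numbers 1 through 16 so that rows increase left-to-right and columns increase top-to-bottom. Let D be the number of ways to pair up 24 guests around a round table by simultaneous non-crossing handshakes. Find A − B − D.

533458

Standard Young tableaux of shape 2×n are counted by C_n; here n = 13. So A = C_13 = 742900.
Standard Young tableaux of shape 2×n are counted by C_n; here n = 8. So B = C_8 = 1430.
With 24 = 2·12 people, non-crossing handshake pairings are non-crossing perfect matchings on a circle, counted by C_12. So D = C_12 = 208012.
A − B − D = 742900 − 1430 − 208012 = 533458.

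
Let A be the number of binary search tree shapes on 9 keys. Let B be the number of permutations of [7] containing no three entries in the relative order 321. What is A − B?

There are C_n binary search tree shapes on n keys; with n = 9 that is C_9. So A = C_9 = 4862.
For any fixed pattern of length 3, the pattern-avoiding permutations of [7] number C_7. So B = C_7 = 429.
A − B = 4862 − 429 = 4433.

4433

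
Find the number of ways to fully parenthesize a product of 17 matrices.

35357670

Parenthesizations of m factors correspond to full binary trees with m leaves, counted by C_{m−1}; m = 17 gives C_16.
C_16 = C(32,16)/17 = 601080390/17 = 35357670.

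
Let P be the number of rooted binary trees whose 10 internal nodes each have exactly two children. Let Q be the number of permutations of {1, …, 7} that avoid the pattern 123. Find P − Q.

The number of full binary trees on 10 internal nodes is the Catalan number C_10. So P = C_10 = 16796.
For any fixed pattern of length 3, the pattern-avoiding permutations of [7] number C_7. So Q = C_7 = 429.
P − Q = 16796 − 429 = 16367.

16367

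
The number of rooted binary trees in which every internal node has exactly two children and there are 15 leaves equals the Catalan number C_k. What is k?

14

Full binary trees with 15 leaves have 15−1 = 14 internal nodes, so there are C_14 of them.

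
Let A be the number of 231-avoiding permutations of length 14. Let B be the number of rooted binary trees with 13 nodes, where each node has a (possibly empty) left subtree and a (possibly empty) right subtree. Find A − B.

1931540

Permutations of [n] avoiding any single length-3 pattern are counted by C_n; here n = 14. So A = C_14 = 2674440.
Rooted binary trees with 13 nodes (each child slot possibly empty) number C_13. So B = C_13 = 742900.
A − B = 2674440 − 742900 = 1931540.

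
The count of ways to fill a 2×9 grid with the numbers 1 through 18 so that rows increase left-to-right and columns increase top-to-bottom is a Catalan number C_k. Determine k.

Standard Young tableaux of shape 2×n are counted by C_n; here n = 9.

9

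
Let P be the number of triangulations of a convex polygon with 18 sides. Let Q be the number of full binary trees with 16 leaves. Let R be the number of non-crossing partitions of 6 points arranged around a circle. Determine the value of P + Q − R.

45052383

Triangulations of a convex m-gon are counted by C_{m−2}; with m = 18 this is C_16. So P = C_16 = 35357670.
A full binary tree with L leaves has L−1 internal nodes and is counted by C_{L−1}; L = 16 gives C_15. So Q = C_15 = 9694845.
The non-crossing partitions of [6] form a lattice of size C_6. So R = C_6 = 132.
P + Q − R = 35357670 + 9694845 − 132 = 45052383.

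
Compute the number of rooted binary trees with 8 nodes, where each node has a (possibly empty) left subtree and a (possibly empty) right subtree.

Rooted binary trees with 8 nodes (each child slot possibly empty) number C_8.
C_8 = C_7 · 2(2·7+1)/(7+2) = 429 · 30/9 = 1430.

1430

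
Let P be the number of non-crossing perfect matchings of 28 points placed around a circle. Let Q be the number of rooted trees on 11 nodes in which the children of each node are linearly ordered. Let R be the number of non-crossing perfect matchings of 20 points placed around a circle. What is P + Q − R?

Pairing 28 circle points by 14 non-crossing chords gives C_14 matchings. So P = C_14 = 2674440.
Rooted ordered (plane) trees on m nodes have m−1 edges and are counted by C_{m−1}; m = 11 gives C_10. So Q = C_10 = 16796.
Pairing 20 circle points by 10 non-crossing chords gives C_10 matchings. So R = C_10 = 16796.
P + Q − R = 2674440 + 16796 − 16796 = 2674440.

2674440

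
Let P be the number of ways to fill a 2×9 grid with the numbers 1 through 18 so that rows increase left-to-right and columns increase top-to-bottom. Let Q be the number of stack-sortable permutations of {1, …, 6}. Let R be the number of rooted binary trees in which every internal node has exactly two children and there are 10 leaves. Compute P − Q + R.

9592

By the hook-length formula (or a Dyck-path bijection), SYT of shape 2×9 number C_9. So P = C_9 = 4862.
Stack-sortable permutations are exactly the 231-avoiding ones, counted by C_n; here n = 6. So Q = C_6 = 132.
A full binary tree with L leaves has L−1 internal nodes and is counted by C_{L−1}; L = 10 gives C_9. So R = C_9 = 4862.
P − Q + R = 4862 − 132 + 4862 = 9592.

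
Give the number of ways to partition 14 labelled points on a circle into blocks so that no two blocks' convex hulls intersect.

The non-crossing partitions of [14] form a lattice of size C_14.
C_14 = C(28,14)/15 = 40116600/15 = 2674440.

2674440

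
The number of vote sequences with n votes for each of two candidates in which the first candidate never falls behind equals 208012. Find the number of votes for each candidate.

12

Such ballot sequences with n votes each are counted by C_n. The Catalan number equal to 208012 is C_12.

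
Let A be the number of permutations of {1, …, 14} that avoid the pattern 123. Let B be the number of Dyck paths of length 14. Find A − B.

2674011

For any fixed pattern of length 3, the pattern-avoiding permutations of [14] number C_14. So A = C_14 = 2674440.
Dyck paths of semilength n (length 2n) are counted by C_n; here n = 7. So B = C_7 = 429.
A − B = 2674440 − 429 = 2674011.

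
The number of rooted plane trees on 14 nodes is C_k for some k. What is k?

13

Rooted ordered (plane) trees on m nodes have m−1 edges and are counted by C_{m−1}; m = 14 gives C_13.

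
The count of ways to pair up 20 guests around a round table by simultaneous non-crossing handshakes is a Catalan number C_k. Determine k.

Non-crossing handshake pairings of 2n people are counted by C_n; 20 people gives n = 10.

10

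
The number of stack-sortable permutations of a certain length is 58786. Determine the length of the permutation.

11

Stack-sortable permutations of [n] are counted by C_n. Since C_11 = 58786, the index is 11.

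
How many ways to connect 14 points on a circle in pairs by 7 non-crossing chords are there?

Non-crossing perfect matchings of 2n points on a circle are counted by C_n; with 14 points, n = 7.
C_7 = C(14,7)/8 = 3432/8 = 429.

429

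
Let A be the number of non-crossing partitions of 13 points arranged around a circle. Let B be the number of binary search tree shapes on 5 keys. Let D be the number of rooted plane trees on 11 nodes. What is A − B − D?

The non-crossing partitions of [13] form a lattice of size C_13. So A = C_13 = 742900.
Rooted binary trees with 5 nodes (each child slot possibly empty) number C_5. So B = C_5 = 42.
A rooted plane tree on 11 nodes has 10 edges, and such trees are counted by C_10. So D = C_10 = 16796.
A − B − D = 742900 − 42 − 16796 = 726062.

726062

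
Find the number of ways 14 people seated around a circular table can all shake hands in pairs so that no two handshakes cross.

429

With 14 = 2·7 people, non-crossing handshake pairings are non-crossing perfect matchings on a circle, counted by C_7.
C_7 = C(14,7)/8 = 3432/8 = 429.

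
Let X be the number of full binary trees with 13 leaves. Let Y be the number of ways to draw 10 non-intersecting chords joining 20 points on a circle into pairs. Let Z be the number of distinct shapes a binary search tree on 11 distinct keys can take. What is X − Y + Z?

Full binary trees with 13 leaves have 13−1 = 12 internal nodes, so there are C_12 of them. So X = C_12 = 208012.
Pairing 20 circle points by 10 non-crossing chords gives C_10 matchings. So Y = C_10 = 16796.
There are C_n binary search tree shapes on n keys; with n = 11 that is C_11. So Z = C_11 = 58786.
X − Y + Z = 208012 − 16796 + 58786 = 250002.

250002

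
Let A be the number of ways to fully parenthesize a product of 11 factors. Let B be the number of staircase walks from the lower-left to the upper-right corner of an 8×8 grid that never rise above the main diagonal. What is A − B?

15366

Bracketing 11 factors into binary products is counted by C_{11−1} = C_10. So A = C_10 = 16796.
Monotone paths in an n×n grid that stay weakly below the diagonal are counted by C_n; here n = 8. So B = C_8 = 1430.
A − B = 16796 − 1430 = 15366.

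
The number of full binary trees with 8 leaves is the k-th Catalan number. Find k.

7

Full binary trees with 8 leaves have 8−1 = 7 internal nodes, so there are C_7 of them.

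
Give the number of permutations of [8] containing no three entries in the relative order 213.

Permutations of [n] avoiding any single length-3 pattern are counted by C_n; here n = 8.
C_8 = 1430.

1430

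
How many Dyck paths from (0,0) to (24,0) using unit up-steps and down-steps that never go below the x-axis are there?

Dyck paths of semilength n (length 2n) are counted by C_n; here n = 12.
C_12 = C(24,12)/13 = 2704156/13 = 208012.

208012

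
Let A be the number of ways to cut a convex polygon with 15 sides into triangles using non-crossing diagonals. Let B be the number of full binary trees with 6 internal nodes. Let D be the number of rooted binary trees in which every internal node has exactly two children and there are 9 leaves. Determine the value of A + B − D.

A convex 15-gon is triangulated into 13 triangles, and the number of such triangulations is the Catalan number C_{15−2} = C_13. So A = C_13 = 742900.
Full binary trees with n internal nodes are counted by C_n; here n = 6. So B = C_6 = 132.
A full binary tree with L leaves has L−1 internal nodes and is counted by C_{L−1}; L = 9 gives C_8. So D = C_8 = 1430.
A + B − D = 742900 + 132 − 1430 = 741602.

741602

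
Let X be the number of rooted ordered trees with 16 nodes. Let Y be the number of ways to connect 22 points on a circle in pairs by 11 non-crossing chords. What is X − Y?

Rooted ordered (plane) trees on m nodes have m−1 edges and are counted by C_{m−1}; m = 16 gives C_15. So X = C_15 = 9694845.
Pairing 22 circle points by 11 non-crossing chords gives C_11 matchings. So Y = C_11 = 58786.
X − Y = 9694845 − 58786 = 9636059.

9636059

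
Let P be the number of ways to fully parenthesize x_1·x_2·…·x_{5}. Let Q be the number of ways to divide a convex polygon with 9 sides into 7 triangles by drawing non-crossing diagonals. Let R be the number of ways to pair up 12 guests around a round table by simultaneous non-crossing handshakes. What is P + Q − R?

311

Ways to associate a product of 5 factors correspond to binary trees on 5 leaves, so the count is C_4. So P = C_4 = 14.
Triangulations of a convex m-gon are counted by C_{m−2}; with m = 9 this is C_7. So Q = C_7 = 429.
With 12 = 2·6 people, non-crossing handshake pairings are non-crossing perfect matchings on a circle, counted by C_6. So R = C_6 = 132.
P + Q − R = 14 + 429 − 132 = 311.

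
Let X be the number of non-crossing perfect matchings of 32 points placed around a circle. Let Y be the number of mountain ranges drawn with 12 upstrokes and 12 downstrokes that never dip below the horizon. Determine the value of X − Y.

35149658

Pairing 32 circle points by 16 non-crossing chords gives C_16 matchings. So X = C_16 = 35357670.
A Dyck path with 12 up-steps and 12 down-steps has semilength 12, so there are C_12 of them. So Y = C_12 = 208012.
X − Y = 35357670 − 208012 = 35149658.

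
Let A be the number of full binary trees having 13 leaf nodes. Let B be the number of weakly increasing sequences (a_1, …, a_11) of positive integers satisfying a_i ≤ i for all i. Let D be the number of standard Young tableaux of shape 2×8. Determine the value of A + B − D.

265368

Full binary trees with 13 leaves have 13−1 = 12 internal nodes, so there are C_12 of them. So A = C_12 = 208012.
Weakly increasing sequences with a_i ≤ i biject with Dyck paths of semilength 11, so there are C_11. So B = C_11 = 58786.
By the hook-length formula (or a Dyck-path bijection), SYT of shape 2×8 number C_8. So D = C_8 = 1430.
A + B − D = 208012 + 58786 − 1430 = 265368.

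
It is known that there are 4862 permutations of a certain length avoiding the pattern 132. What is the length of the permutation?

Permutations of [n] avoiding a fixed length-3 pattern are counted by C_n; 4862 = C_9.

9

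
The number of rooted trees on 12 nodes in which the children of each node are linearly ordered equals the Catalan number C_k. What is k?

11

Rooted ordered (plane) trees on m nodes have m−1 edges and are counted by C_{m−1}; m = 12 gives C_11.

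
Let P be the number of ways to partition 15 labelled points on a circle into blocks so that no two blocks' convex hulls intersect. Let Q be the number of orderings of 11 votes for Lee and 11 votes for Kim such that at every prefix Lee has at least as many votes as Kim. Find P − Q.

The non-crossing partitions of [15] form a lattice of size C_15. So P = C_15 = 9694845.
Ballot sequences with n votes each where one side never trails are Dyck words, counted by C_n; here n = 11. So Q = C_11 = 58786.
P − Q = 9694845 − 58786 = 9636059.

9636059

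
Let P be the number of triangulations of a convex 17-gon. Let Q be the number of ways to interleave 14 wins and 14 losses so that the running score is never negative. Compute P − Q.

7020405

The number of triangulations of a 17-gon is the Catalan number C_15 (index = sides − 2). So P = C_15 = 9694845.
Ballot sequences with n votes each where one side never trails are Dyck words, counted by C_n; here n = 14. So Q = C_14 = 2674440.
P − Q = 9694845 − 2674440 = 7020405.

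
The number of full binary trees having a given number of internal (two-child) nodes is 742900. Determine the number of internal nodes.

Full binary trees with n internal nodes are counted by C_n. The Catalan number equal to 742900 is C_13.

13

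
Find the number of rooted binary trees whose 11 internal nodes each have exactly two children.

58786

Full binary trees with n internal nodes are counted by C_n; here n = 11.
C_11 = C_10 · 2(2·10+1)/(10+2) = 16796 · 42/12 = 58786.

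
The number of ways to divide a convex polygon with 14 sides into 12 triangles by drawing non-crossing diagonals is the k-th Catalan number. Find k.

12

The number of triangulations of a 14-gon is the Catalan number C_12 (index = sides − 2).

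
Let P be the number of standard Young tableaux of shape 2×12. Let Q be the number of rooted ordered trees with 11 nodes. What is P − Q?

191216

By the hook-length formula (or a Dyck-path bijection), SYT of shape 2×12 number C_12. So P = C_12 = 208012.
A rooted plane tree on 11 nodes has 10 edges, and such trees are counted by C_10. So Q = C_10 = 16796.
P − Q = 208012 − 16796 = 191216.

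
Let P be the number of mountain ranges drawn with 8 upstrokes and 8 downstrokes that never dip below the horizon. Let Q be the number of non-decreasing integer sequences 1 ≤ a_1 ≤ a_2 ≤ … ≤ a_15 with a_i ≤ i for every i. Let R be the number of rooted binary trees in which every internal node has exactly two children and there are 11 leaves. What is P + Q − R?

A Dyck path with 8 up-steps and 8 down-steps has semilength 8, so there are C_8 of them. So P = C_8 = 1430.
Such sub-staircase sequences of length n are counted by C_n; here n = 15. So Q = C_15 = 9694845.
Full binary trees with 11 leaves have 11−1 = 10 internal nodes, so there are C_10 of them. So R = C_10 = 16796.
P + Q − R = 1430 + 9694845 − 16796 = 9679479.

9679479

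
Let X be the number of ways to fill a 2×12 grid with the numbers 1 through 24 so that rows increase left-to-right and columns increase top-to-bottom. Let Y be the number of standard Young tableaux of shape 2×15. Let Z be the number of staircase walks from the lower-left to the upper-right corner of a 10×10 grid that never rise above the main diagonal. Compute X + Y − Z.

By the hook-length formula (or a Dyck-path bijection), SYT of shape 2×12 number C_12. So X = C_12 = 208012.
Standard Young tableaux of shape 2×n are counted by C_n; here n = 15. So Y = C_15 = 9694845.
Sub-diagonal monotone paths from (0,0) to (10,10) biject with Dyck paths of semilength 10, giving C_10. So Z = C_10 = 16796.
X + Y − Z = 208012 + 9694845 − 16796 = 9886061.

9886061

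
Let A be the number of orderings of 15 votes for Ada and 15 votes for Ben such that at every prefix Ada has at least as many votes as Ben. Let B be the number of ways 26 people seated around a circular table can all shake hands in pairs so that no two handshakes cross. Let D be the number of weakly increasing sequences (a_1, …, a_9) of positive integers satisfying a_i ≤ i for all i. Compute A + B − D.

Reading a vote for the leader as '(' and for the other as ')' turns such a sequence into a balanced string of 15 pairs, so the count is C_15. So A = C_15 = 9694845.
With 26 = 2·13 people, non-crossing handshake pairings are non-crossing perfect matchings on a circle, counted by C_13. So B = C_13 = 742900.
Weakly increasing sequences with a_i ≤ i biject with Dyck paths of semilength 9, so there are C_9. So D = C_9 = 4862.
A + B − D = 9694845 + 742900 − 4862 = 10432883.

10432883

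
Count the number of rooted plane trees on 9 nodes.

Rooted ordered (plane) trees on m nodes have m−1 edges and are counted by C_{m−1}; m = 9 gives C_8.
C_8 = C_7 · 2(2·7+1)/(7+2) = 429 · 30/9 = 1430.

1430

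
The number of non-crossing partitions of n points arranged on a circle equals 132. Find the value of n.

Non-crossing partitions of [n] are counted by C_n. Since C_6 = 132, the index is 6.

6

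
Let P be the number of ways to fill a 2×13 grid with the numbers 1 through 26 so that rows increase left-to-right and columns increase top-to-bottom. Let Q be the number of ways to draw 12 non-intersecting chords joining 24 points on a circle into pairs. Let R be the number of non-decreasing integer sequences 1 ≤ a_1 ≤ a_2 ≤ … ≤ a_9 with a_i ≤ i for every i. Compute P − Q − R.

530026

By the hook-length formula (or a Dyck-path bijection), SYT of shape 2×13 number C_13. So P = C_13 = 742900.
Non-crossing perfect matchings of 2n points on a circle are counted by C_n; with 24 points, n = 12. So Q = C_12 = 208012.
Such sub-staircase sequences of length n are counted by C_n; here n = 9. So R = C_9 = 4862.
P − Q − R = 742900 − 208012 − 4862 = 530026.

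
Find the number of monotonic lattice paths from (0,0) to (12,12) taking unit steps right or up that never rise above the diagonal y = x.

Monotone paths in an n×n grid that stay weakly below the diagonal are counted by C_n; here n = 12.
C_12 = C(24,12)/13 = 2704156/13 = 208012.

208012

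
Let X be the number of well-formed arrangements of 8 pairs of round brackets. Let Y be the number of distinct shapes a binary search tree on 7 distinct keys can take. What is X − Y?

With 8 pairs the number of balanced bracket strings is the Catalan number C_8. So X = C_8 = 1430.
Binary trees (left/right distinguished) on n nodes are counted by C_n; here n = 7. So Y = C_7 = 429.
X − Y = 1430 − 429 = 1001.

1001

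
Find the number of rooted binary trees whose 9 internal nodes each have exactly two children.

The number of full binary trees on 9 internal nodes is the Catalan number C_9.
C_9 = C(18,9)/10 = 48620/10 = 4862.

4862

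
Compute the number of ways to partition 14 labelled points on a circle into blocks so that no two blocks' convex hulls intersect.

2674440

The non-crossing partitions of [14] form a lattice of size C_14.
C_14 = C(28,14)/15 = 40116600/15 = 2674440.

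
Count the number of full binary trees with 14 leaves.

A full binary tree with L leaves has L−1 internal nodes and is counted by C_{L−1}; L = 14 gives C_13.
C_13 = 742900.

742900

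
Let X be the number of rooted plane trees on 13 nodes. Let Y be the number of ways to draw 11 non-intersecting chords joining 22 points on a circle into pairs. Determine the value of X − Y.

149226

A rooted plane tree on 13 nodes has 12 edges, and such trees are counted by C_12. So X = C_12 = 208012.
Non-crossing perfect matchings of 2n points on a circle are counted by C_n; with 22 points, n = 11. So Y = C_11 = 58786.
X − Y = 208012 − 58786 = 149226.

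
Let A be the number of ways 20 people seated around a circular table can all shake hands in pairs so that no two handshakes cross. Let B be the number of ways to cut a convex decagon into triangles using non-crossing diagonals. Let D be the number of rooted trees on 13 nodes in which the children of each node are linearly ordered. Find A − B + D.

223378

Non-crossing handshake pairings of 2n people are counted by C_n; 20 people gives n = 10. So A = C_10 = 16796.
The number of triangulations of a 10-gon is the Catalan number C_8 (index = sides − 2). So B = C_8 = 1430.
A rooted plane tree on 13 nodes has 12 edges, and such trees are counted by C_12. So D = C_12 = 208012.
A − B + D = 16796 − 1430 + 208012 = 223378.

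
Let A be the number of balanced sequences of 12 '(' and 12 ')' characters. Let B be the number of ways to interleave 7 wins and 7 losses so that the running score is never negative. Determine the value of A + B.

208441

With 12 pairs the number of balanced bracket strings is the Catalan number C_12. So A = C_12 = 208012.
Ballot sequences with n votes each where one side never trails are Dyck words, counted by C_n; here n = 7. So B = C_7 = 429.
A + B = 208012 + 429 = 208441.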